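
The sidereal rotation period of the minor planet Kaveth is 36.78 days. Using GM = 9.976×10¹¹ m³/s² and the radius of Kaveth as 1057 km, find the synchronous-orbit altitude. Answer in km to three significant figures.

h_sync ≈ 62400 km

T = 36.78 days = 3.178×10⁶ s.
A synchronous orbit has period T, so by Kepler's third law a = (μT²/4π²)^(1/3).
μT²/4π² = 9.976×10¹¹ × (3.178×10⁶)² / 39.48 = 2.552×10²³ m³.
a = 6.343×10⁷ m = 63428 km.
Altitude h = a − R = 63428 − 1057 = 62371 km.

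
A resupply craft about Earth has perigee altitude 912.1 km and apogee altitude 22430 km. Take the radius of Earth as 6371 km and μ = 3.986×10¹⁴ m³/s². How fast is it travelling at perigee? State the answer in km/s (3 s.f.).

r_p = 6371 + 912.1 = 7283.1 km = 7.2831×10⁶ m.
r_a = 6371 + 22430 = 28801 km = 2.8801×10⁷ m.
Semi-major axis a = (r_p + r_a)/2 = 18042 km = 1.804×10⁷ m.
Vis-viva: v² = μ(2/r − 1/a) = 3.986×10¹⁴ × (2.746×10⁻⁷ − 5.543×10⁻⁸) = 8.737×10⁷ m²/s².
v = 9347 m/s = 9.347 km/s.

v ≈ 9.35 km/s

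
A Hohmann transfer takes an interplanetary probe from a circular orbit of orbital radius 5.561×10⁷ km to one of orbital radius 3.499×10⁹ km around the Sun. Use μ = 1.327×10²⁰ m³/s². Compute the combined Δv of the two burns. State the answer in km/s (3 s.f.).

r₁ = 5.561×10⁷ km = 5.561×10¹⁰ m.
r₂ = 3.499×10⁹ km = 3.499×10¹² m.
Transfer ellipse a_t = (r₁ + r₂)/2 = 1.777×10¹² m.
At r₁: circular v_c1 = √(μ/r₁) = 48850 m/s; transfer-perihelion v_p = √[μ(2/r₁ − 1/a_t)] = 68540 m/s.
Δv₁ = v_p − v_c1 = 19690 m/s.
At r₂: circular v_c2 = √(μ/r₂) = 6158 m/s; transfer-aphelion v_a = √[μ(2/r₂ − 1/a_t)] = 1089 m/s.
Δv₂ = v_c2 − v_a = 5069 m/s.
Total Δv = Δv₁ + Δv₂ = 24760 m/s = 24.76 km/s.

Δv_total ≈ 24.8 km/s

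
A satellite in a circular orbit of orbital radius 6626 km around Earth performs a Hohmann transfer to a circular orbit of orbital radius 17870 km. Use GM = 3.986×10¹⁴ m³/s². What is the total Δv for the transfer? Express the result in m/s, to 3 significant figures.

r₁ = 6626 km = 6.626×10⁶ m.
r₂ = 17870 km = 1.787×10⁷ m.
Transfer ellipse a_t = (r₁ + r₂)/2 = 1.225×10⁷ m.
At r₁: circular v_c1 = √(μ/r₁) = 7756 m/s; transfer-perigee v_p = √[μ(2/r₁ − 1/a_t)] = 9369 m/s.
Δv₁ = v_p − v_c1 = 1612 m/s.
At r₂: circular v_c2 = √(μ/r₂) = 4723 m/s; transfer-apogee v_a = √[μ(2/r₂ − 1/a_t)] = 3474 m/s.
Δv₂ = v_c2 − v_a = 1249 m/s.
Total Δv = Δv₁ + Δv₂ = 2862 m/s.

Δv_total ≈ 2860 m/s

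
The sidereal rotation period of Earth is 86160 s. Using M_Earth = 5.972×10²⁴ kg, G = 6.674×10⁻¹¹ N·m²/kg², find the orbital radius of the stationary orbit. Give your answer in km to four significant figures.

r_sync ≈ 42160 km

μ = GM = 6.674×10⁻¹¹ × 5.972×10²⁴ = 3.986×10¹⁴ m³/s².
A synchronous orbit has period T, so by Kepler's third law a = (μT²/4π²)^(1/3).
μT²/4π² = 3.986×10¹⁴ × (8.616×10⁴)² / 39.48 = 7.495×10²² m³.
a = 4.216×10⁷ m = 42162 km.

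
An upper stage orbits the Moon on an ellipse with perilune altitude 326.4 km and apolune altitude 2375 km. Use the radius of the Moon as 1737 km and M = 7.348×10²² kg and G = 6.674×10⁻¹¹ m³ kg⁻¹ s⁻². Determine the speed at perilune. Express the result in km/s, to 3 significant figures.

μ = GM = 6.674×10⁻¹¹ × 7.348×10²² = 4.904×10¹² m³/s².
r_p = 1737 + 326.4 = 2063.4 km = 2.0634×10⁶ m.
r_a = 1737 + 2375 = 4112.0 km = 4.1120×10⁶ m.
Semi-major axis a = (r_p + r_a)/2 = 3087.7 km = 3.088×10⁶ m.
Vis-viva: v² = μ(2/r − 1/a) = 4.904×10¹² × (9.693×10⁻⁷ − 3.239×10⁻⁷) = 3.165×10⁶ m²/s².
v = 1779 m/s = 1.779 km/s.

v ≈ 1.78 km/s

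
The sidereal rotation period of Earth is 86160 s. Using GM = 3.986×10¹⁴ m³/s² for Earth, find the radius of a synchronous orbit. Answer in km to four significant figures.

r_sync ≈ 42160 km

A synchronous orbit has period T, so by Kepler's third law a = (μT²/4π²)^(1/3).
μT²/4π² = 3.986×10¹⁴ × (8.616×10⁴)² / 39.48 = 7.495×10²² m³.
a = 4.216×10⁷ m = 42163 km.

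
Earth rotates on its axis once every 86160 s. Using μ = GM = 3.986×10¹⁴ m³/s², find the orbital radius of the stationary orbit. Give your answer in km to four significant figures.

A synchronous orbit has period T, so by Kepler's third law a = (μT²/4π²)^(1/3).
μT²/4π² = 3.986×10¹⁴ × (8.616×10⁴)² / 39.48 = 7.495×10²² m³.
a = 4.216×10⁷ m = 42163 km.

r_sync ≈ 42160 km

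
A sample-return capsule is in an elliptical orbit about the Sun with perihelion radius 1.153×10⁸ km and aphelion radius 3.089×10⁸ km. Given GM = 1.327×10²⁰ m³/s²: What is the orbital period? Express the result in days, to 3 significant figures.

T ≈ 617 days

Semi-major axis a = (r_p + r_a)/2 = (1.1530×10⁸ + 3.0890×10⁸)/2 = 2.1210×10⁸ km = 2.121×10¹¹ m.
By Kepler's third law T = 2π√(a³/μ) = 2π × 8.480×10⁶ = 5.328×10⁷ s.
= 616.7 days.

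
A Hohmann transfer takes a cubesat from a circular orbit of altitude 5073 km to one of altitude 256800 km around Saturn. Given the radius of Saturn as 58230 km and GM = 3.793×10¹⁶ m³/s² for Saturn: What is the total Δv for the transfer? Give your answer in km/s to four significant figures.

Δv_total ≈ 11.74 km/s

r₁ = 58230 + 5073 = 63303 km = 6.3303×10⁷ m.
r₂ = 58230 + 256800 = 315030 km = 3.1503×10⁸ m.
Transfer ellipse a_t = (r₁ + r₂)/2 = 1.892×10⁸ m.
At r₁: circular v_c1 = √(μ/r₁) = 24480 m/s; transfer-perikrone v_p = √[μ(2/r₁ − 1/a_t)] = 31590 m/s.
Δv₁ = v_p − v_c1 = 7111 m/s.
At r₂: circular v_c2 = √(μ/r₂) = 10970 m/s; transfer-apokrone v_a = √[μ(2/r₂ − 1/a_t)] = 6348 m/s.
Δv₂ = v_c2 − v_a = 4625 m/s.
Total Δv = Δv₁ + Δv₂ = 11740 m/s = 11.74 km/s.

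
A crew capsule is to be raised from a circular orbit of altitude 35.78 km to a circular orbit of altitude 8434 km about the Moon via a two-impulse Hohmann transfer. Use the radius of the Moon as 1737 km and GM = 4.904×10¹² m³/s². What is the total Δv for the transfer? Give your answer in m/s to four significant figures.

Δv_total ≈ 823.4 m/s

r₁ = 1737 + 35.78 = 1772.8 km = 1.7728×10⁶ m.
r₂ = 1737 + 8434 = 10171 km = 1.0171×10⁷ m.
Transfer ellipse a_t = (r₁ + r₂)/2 = 5.972×10⁶ m.
At r₁: circular v_c1 = √(μ/r₁) = 1663 m/s; transfer-perilune v_p = √[μ(2/r₁ − 1/a_t)] = 2171 m/s.
Δv₁ = v_p − v_c1 = 507.4 m/s.
At r₂: circular v_c2 = √(μ/r₂) = 694.4 m/s; transfer-apolune v_a = √[μ(2/r₂ − 1/a_t)] = 378.3 m/s.
Δv₂ = v_c2 − v_a = 316.0 m/s.
Total Δv = Δv₁ + Δv₂ = 823.4 m/s.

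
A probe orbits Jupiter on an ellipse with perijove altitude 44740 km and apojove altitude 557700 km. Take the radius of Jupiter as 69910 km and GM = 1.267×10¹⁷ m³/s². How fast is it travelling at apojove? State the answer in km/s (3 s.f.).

v ≈ 7.90 km/s

r_p = 69910 + 44740 = 114650 km = 1.1465×10⁸ m.
r_a = 69910 + 557700 = 627610 km = 6.2761×10⁸ m.
Semi-major axis a = (r_p + r_a)/2 = 3.7113×10⁵ km = 3.711×10⁸ m.
Vis-viva: v² = μ(2/r − 1/a) = 1.267×10¹⁷ × (3.187×10⁻⁹ − 2.694×10⁻⁹) = 6.236×10⁷ m²/s².
v = 7897 m/s = 7.897 km/s.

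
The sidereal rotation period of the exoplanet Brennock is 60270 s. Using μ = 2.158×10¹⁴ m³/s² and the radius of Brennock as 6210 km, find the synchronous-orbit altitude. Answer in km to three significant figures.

A synchronous orbit has period T, so by Kepler's third law a = (μT²/4π²)^(1/3).
μT²/4π² = 2.158×10¹⁴ × (6.027×10⁴)² / 39.48 = 1.986×10²² m³.
a = 2.708×10⁷ m = 27079 km.
Altitude h = a − R = 27079 − 6210 = 20869 km.

h_sync ≈ 20900 km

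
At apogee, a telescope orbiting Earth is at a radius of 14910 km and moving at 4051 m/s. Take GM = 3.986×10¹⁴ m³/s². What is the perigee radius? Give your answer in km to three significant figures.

r_a = 1.491×10⁷ m.
Specific energy ε = v²/2 − μ/r = -1.853×10⁷ J/kg, so a = −μ/(2ε) = 1.076×10⁷ m.
The apsides satisfy r_p + r_a = 2a, so the perigee radius is 2a − r_a = 6.603×10⁶ m = 6602.9 km.

perigee radius ≈ 6600 km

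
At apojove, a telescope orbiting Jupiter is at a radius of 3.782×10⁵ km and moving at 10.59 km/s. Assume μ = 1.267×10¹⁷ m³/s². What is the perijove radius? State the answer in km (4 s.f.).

r_a = 3.782×10⁸ m.
Specific energy ε = v²/2 − μ/r = -2.789×10⁸ J/kg, so a = −μ/(2ε) = 2.271×10⁸ m.
The apsides satisfy r_p + r_a = 2a, so the perijove radius is 2a − r_a = 7.603×10⁷ m = 76030 km.

perijove radius ≈ 76030 km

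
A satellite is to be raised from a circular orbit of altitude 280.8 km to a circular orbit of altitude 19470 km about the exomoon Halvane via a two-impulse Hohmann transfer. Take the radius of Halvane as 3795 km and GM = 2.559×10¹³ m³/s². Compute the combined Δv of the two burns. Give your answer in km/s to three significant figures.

Δv_total ≈ 1.24 km/s

r₁ = 3795 + 280.8 = 4075.8 km = 4.0758×10⁶ m.
r₂ = 3795 + 19470 = 23265 km = 2.3265×10⁷ m.
Transfer ellipse a_t = (r₁ + r₂)/2 = 1.367×10⁷ m.
At r₁: circular v_c1 = √(μ/r₁) = 2506 m/s; transfer-periapsis v_p = √[μ(2/r₁ − 1/a_t)] = 3269 m/s.
Δv₁ = v_p − v_c1 = 763.1 m/s.
At r₂: circular v_c2 = √(μ/r₂) = 1049 m/s; transfer-apoapsis v_a = √[μ(2/r₂ − 1/a_t)] = 572.7 m/s.
Δv₂ = v_c2 − v_a = 476.1 m/s.
Total Δv = Δv₁ + Δv₂ = 1239 m/s = 1.239 km/s.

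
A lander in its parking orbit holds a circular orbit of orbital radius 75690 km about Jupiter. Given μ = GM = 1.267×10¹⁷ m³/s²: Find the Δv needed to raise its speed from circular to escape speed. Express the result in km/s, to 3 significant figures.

Δv ≈ 16.9 km/s

r = 75690 km = 7.569×10⁷ m.
Circular speed v_c = √(μ/r) = 40910 m/s.
Escape speed v_esc = √(2μ/r) = √2 × v_c = 57860 m/s.
Δv = v_esc − v_c = 16950 m/s = 16.95 km/s.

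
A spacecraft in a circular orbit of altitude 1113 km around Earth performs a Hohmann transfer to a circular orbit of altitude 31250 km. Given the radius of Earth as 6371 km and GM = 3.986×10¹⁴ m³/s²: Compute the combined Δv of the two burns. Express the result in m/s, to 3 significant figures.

r₁ = 6371 + 1113 = 7484.0 km = 7.4840×10⁶ m.
r₂ = 6371 + 31250 = 37621 km = 3.7621×10⁷ m.
Transfer ellipse a_t = (r₁ + r₂)/2 = 2.255×10⁷ m.
At r₁: circular v_c1 = √(μ/r₁) = 7298 m/s; transfer-perigee v_p = √[μ(2/r₁ − 1/a_t)] = 9426 m/s.
Δv₁ = v_p − v_c1 = 2128 m/s.
At r₂: circular v_c2 = √(μ/r₂) = 3255 m/s; transfer-apogee v_a = √[μ(2/r₂ − 1/a_t)] = 1875 m/s.
Δv₂ = v_c2 − v_a = 1380 m/s.
Total Δv = Δv₁ + Δv₂ = 3508 m/s.

Δv_total ≈ 3510 m/s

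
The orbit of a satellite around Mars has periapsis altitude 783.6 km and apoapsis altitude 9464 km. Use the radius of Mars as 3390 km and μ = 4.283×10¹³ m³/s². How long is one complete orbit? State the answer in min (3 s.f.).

r_p = 3390 + 783.6 = 4173.6 km = 4.1736×10⁶ m.
r_a = 3390 + 9464 = 12854 km = 1.2854×10⁷ m.
Semi-major axis a = (r_p + r_a)/2 = (4173.6 + 12854)/2 = 8513.8 km = 8.514×10⁶ m.
By Kepler's third law T = 2π√(a³/μ) = 2π × 3.796×10³ = 2.385×10⁴ s.
= 397.5 min.

T ≈ 398 min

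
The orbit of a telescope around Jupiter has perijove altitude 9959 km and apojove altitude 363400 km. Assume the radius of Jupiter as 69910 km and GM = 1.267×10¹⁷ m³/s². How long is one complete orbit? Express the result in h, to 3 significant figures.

r_p = 69910 + 9959 = 79869 km = 7.9869×10⁷ m.
r_a = 69910 + 363400 = 433310 km = 4.3331×10⁸ m.
Semi-major axis a = (r_p + r_a)/2 = (79869 + 4.3331×10⁵)/2 = 2.5659×10⁵ km = 2.566×10⁸ m.
By Kepler's third law T = 2π√(a³/μ) = 2π × 1.155×10⁴ = 7.255×10⁴ s.
= 20.15 h.

T ≈ 20.2 h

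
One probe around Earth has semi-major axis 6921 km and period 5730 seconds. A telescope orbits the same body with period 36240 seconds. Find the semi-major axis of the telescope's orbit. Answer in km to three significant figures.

a₂ ≈ 23700 km

Kepler's third law: a³ ∝ T², so a₂ = a₁ (T₂/T₁)^(2/3).
T₂/T₁ = 6.325, (T₂/T₁)^(2/3) = 3.420.
a₂ = 6921 × 3.420 = 23670 km.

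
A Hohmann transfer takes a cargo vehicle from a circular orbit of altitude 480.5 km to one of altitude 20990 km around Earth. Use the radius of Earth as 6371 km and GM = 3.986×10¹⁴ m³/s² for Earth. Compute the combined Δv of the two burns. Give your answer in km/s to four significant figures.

Δv_total ≈ 3.420 km/s

r₁ = 6371 + 480.5 = 6851.5 km = 6.8515×10⁶ m.
r₂ = 6371 + 20990 = 27361 km = 2.7361×10⁷ m.
Transfer ellipse a_t = (r₁ + r₂)/2 = 1.711×10⁷ m.
At r₁: circular v_c1 = √(μ/r₁) = 7627 m/s; transfer-perigee v_p = √[μ(2/r₁ − 1/a_t)] = 9646 m/s.
Δv₁ = v_p − v_c1 = 2019 m/s.
At r₂: circular v_c2 = √(μ/r₂) = 3817 m/s; transfer-apogee v_a = √[μ(2/r₂ − 1/a_t)] = 2416 m/s.
Δv₂ = v_c2 − v_a = 1401 m/s.
Total Δv = Δv₁ + Δv₂ = 3420 m/s = 3.420 km/s.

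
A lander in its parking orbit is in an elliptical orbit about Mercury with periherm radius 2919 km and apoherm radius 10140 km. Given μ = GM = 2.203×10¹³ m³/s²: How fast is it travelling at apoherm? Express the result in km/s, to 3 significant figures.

Semi-major axis a = (r_p + r_a)/2 = 6529.5 km = 6.530×10⁶ m.
Vis-viva: v² = μ(2/r − 1/a) = 2.203×10¹³ × (1.972×10⁻⁷ − 1.532×10⁻⁷) = 9.712×10⁵ m²/s².
v = 985.5 m/s = 0.9855 km/s.

v ≈ 0.986 km/s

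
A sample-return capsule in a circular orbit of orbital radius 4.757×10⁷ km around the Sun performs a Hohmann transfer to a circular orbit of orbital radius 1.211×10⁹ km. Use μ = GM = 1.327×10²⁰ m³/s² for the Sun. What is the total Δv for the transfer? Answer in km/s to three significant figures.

r₁ = 4.757×10⁷ km = 4.757×10¹⁰ m.
r₂ = 1.211×10⁹ km = 1.211×10¹² m.
Transfer ellipse a_t = (r₁ + r₂)/2 = 6.293×10¹¹ m.
At r₁: circular v_c1 = √(μ/r₁) = 52820 m/s; transfer-perihelion v_p = √[μ(2/r₁ − 1/a_t)] = 73270 m/s.
Δv₁ = v_p − v_c1 = 20450 m/s.
At r₂: circular v_c2 = √(μ/r₂) = 10470 m/s; transfer-aphelion v_a = √[μ(2/r₂ − 1/a_t)] = 2878 m/s.
Δv₂ = v_c2 − v_a = 7590 m/s.
Total Δv = Δv₁ + Δv₂ = 28040 m/s = 28.04 km/s.

Δv_total ≈ 28.0 km/s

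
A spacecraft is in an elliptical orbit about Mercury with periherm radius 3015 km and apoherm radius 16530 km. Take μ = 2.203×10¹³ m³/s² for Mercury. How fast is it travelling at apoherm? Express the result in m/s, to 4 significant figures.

Semi-major axis a = (r_p + r_a)/2 = 9772.5 km = 9.772×10⁶ m.
Vis-viva: v² = μ(2/r − 1/a) = 2.203×10¹³ × (1.210×10⁻⁷ − 1.023×10⁻⁷) = 4.112×10⁵ m²/s².
v = 641.2 m/s.

v ≈ 641.2 m/s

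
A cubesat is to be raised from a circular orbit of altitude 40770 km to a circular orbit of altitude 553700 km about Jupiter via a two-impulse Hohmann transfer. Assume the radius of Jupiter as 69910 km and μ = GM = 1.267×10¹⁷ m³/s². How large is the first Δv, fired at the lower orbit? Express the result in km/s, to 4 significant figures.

r₁ = 69910 + 40770 = 110680 km = 1.1068×10⁸ m.
r₂ = 69910 + 553700 = 623610 km = 6.2361×10⁸ m.
Transfer ellipse a_t = (r₁ + r₂)/2 = 3.671×10⁸ m.
At r₁: circular v_c1 = √(μ/r₁) = 33830 m/s; transfer-perijove v_p = √[μ(2/r₁ − 1/a_t)] = 44100 m/s.
Δv₁ = v_p − v_c1 = 10260 m/s.
= 10.26 km/s.

Δv ≈ 10.26 km/s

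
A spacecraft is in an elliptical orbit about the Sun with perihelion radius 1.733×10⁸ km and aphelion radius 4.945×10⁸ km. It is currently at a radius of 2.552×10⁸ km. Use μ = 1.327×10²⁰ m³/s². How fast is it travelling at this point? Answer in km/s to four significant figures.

Semi-major axis a = (r_p + r_a)/2 = 3.3390×10⁸ km = 3.339×10¹¹ m.
Vis-viva: v² = μ(2/r − 1/a) = 1.327×10²⁰ × (7.837×10⁻¹² − 2.995×10⁻¹²) = 6.425×10⁸ m²/s².
v = 25350 m/s = 25.35 km/s.

v ≈ 25.35 km/s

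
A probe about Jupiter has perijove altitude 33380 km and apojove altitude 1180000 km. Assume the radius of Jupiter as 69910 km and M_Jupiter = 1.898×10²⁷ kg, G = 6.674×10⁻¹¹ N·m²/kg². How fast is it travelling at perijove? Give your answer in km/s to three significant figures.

v ≈ 47.6 km/s

μ = GM = 6.674×10⁻¹¹ × 1.898×10²⁷ = 1.267×10¹⁷ m³/s².
r_p = 69910 + 33380 = 103290 km = 1.0329×10⁸ m.
r_a = 69910 + 1180000 = 1249900 km = 1.2499×10⁹ m.
Semi-major axis a = (r_p + r_a)/2 = 6.7660×10⁵ km = 6.766×10⁸ m.
Vis-viva: v² = μ(2/r − 1/a) = 1.267×10¹⁷ × (1.936×10⁻⁸ − 1.478×10⁻⁹) = 2.266×10⁹ m²/s².
v = 47600 m/s = 47.60 km/s.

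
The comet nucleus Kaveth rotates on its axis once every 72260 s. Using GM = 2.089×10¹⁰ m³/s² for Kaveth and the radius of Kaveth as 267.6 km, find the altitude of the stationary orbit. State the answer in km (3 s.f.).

A synchronous orbit has period T, so by Kepler's third law a = (μT²/4π²)^(1/3).
μT²/4π² = 2.089×10¹⁰ × (7.226×10⁴)² / 39.48 = 2.763×10¹⁸ m³.
a = 1.403×10⁶ m = 1403.2 km.
Altitude h = a − R = 1403.2 − 267.6 = 1135.6 km.

h_sync ≈ 1140 km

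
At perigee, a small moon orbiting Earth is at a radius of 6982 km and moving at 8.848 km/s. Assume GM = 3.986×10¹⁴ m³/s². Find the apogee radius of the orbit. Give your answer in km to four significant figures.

r_p = 6.982×10⁶ m.
Specific energy ε = v²/2 − μ/r = -1.795×10⁷ J/kg, so a = −μ/(2ε) = 1.111×10⁷ m.
The apsides satisfy r_p + r_a = 2a, so the apogee radius is 2a − r_p = 1.523×10⁷ m = 15229 km.

apogee radius ≈ 15230 km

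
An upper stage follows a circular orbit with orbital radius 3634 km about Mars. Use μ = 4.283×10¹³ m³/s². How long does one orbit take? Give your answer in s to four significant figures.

T ≈ 6651 s

r = 3634 km = 3.634×10⁶ m.
Kepler's third law: T = 2π√(r³/μ) = 2π√((3.634×10⁶)³ / 4.283×10¹³).
r³/μ = 1.120×10⁶ s², so T = 2π × 1.059×10³ = 6.651×10³ s.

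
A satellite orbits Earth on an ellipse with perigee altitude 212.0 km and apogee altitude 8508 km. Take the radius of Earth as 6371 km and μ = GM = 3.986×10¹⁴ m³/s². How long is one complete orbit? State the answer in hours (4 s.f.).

T ≈ 3.073 hours

r_p = 6371 + 212.0 = 6583.0 km = 6.5830×10⁶ m.
r_a = 6371 + 8508 = 14879 km = 1.4879×10⁷ m.
Semi-major axis a = (r_p + r_a)/2 = (6583.0 + 14879)/2 = 10731 km = 1.073×10⁷ m.
By Kepler's third law T = 2π√(a³/μ) = 2π × 1.761×10³ = 1.106×10⁴ s.
= 3.073 hours.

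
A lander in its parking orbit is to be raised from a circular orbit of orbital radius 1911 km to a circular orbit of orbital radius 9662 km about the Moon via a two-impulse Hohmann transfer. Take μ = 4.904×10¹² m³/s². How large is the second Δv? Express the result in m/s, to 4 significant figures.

r₁ = 1911 km = 1.911×10⁶ m.
r₂ = 9662 km = 9.662×10⁶ m.
Transfer ellipse a_t = (r₁ + r₂)/2 = 5.786×10⁶ m.
At r₁: circular v_c1 = √(μ/r₁) = 1602 m/s; transfer-perilune v_p = √[μ(2/r₁ − 1/a_t)] = 2070 m/s.
At r₂: circular v_c2 = √(μ/r₂) = 712.4 m/s; transfer-apolune v_a = √[μ(2/r₂ − 1/a_t)] = 409.4 m/s.
Δv₂ = v_c2 − v_a = 303.0 m/s.

Δv ≈ 303.0 m/s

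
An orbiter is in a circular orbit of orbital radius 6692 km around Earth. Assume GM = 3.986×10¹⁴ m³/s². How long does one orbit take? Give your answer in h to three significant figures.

T ≈ 1.51 h

r = 6692 km = 6.692×10⁶ m.
Kepler's third law: T = 2π√(r³/μ) = 2π√((6.692×10⁶)³ / 3.986×10¹⁴).
r³/μ = 7.518×10⁵ s², so T = 2π × 8.671×10² = 5.448×10³ s.
Converting: 5.448×10³ s ÷ 3600 = 1.513 h.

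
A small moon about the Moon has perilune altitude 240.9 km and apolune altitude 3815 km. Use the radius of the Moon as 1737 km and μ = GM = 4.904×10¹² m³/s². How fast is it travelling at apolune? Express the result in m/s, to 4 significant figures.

v ≈ 681.2 m/s

r_p = 1737 + 240.9 = 1977.9 km = 1.9779×10⁶ m.
r_a = 1737 + 3815 = 5552.0 km = 5.5520×10⁶ m.
Semi-major axis a = (r_p + r_a)/2 = 3764.9 km = 3.765×10⁶ m.
Vis-viva: v² = μ(2/r − 1/a) = 4.904×10¹² × (3.602×10⁻⁷ − 2.656×10⁻⁷) = 4.640×10⁵ m²/s².
v = 681.2 m/s.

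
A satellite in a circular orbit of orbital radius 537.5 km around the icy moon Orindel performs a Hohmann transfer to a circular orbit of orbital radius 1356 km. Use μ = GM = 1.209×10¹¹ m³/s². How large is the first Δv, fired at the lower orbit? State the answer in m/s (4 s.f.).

r₁ = 537.5 km = 5.375×10⁵ m.
r₂ = 1356 km = 1.356×10⁶ m.
Transfer ellipse a_t = (r₁ + r₂)/2 = 9.468×10⁵ m.
At r₁: circular v_c1 = √(μ/r₁) = 474.3 m/s; transfer-periapsis v_p = √[μ(2/r₁ − 1/a_t)] = 567.6 m/s.
Δv₁ = v_p − v_c1 = 93.32 m/s.

Δv ≈ 93.32 m/s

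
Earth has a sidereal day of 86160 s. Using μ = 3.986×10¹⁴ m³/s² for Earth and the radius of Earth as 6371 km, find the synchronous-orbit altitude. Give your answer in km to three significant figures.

A synchronous orbit has period T, so by Kepler's third law a = (μT²/4π²)^(1/3).
μT²/4π² = 3.986×10¹⁴ × (8.616×10⁴)² / 39.48 = 7.495×10²² m³.
a = 4.216×10⁷ m = 42163 km.
Altitude h = a − R = 42163 − 6371 = 35792 km.

h_sync ≈ 35800 km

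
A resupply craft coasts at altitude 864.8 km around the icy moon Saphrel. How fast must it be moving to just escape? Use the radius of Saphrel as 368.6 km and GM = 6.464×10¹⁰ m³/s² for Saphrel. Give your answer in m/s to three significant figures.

v_esc ≈ 324 m/s

r = 368.6 + 864.8 = 1233.4 km = 1.2334×10⁶ m.
Escape speed v_esc = √(2μ/r) = √(2 × 6.464×10¹⁰ / 1.233×10⁶) = √(1.048×10⁵) = 323.8 m/s.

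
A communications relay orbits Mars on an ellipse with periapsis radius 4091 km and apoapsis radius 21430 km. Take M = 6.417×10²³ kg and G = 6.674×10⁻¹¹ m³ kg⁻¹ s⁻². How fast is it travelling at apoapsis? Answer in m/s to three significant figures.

μ = GM = 6.674×10⁻¹¹ × 6.417×10²³ = 4.283×10¹³ m³/s².
Semi-major axis a = (r_p + r_a)/2 = 12760 km = 1.276×10⁷ m.
Vis-viva: v² = μ(2/r − 1/a) = 4.283×10¹³ × (9.333×10⁻⁸ − 7.837×10⁻⁸) = 6.407×10⁵ m²/s².
v = 800.4 m/s.

v ≈ 800 m/s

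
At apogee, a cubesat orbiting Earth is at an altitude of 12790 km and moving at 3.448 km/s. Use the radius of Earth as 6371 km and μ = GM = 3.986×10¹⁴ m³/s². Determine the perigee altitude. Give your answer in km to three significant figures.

r_a = 6371 + 12790 = 19161 km = 1.916×10⁷ m.
Specific energy ε = v²/2 − μ/r = -1.486×10⁷ J/kg, so a = −μ/(2ε) = 1.341×10⁷ m.
The apsides satisfy r_p + r_a = 2a, so the perigee radius is 2a − r_a = 7.666×10⁶ m = 7665.7 km.
Perigee altitude = 7665.7 − 6371 = 1294.7 km.

perigee altitude ≈ 1290 km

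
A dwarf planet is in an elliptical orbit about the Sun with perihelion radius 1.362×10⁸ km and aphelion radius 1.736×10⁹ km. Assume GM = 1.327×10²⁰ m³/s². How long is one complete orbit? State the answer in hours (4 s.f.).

Semi-major axis a = (r_p + r_a)/2 = (1.3620×10⁸ + 1.7360×10⁹)/2 = 9.3610×10⁸ km = 9.361×10¹¹ m.
By Kepler's third law T = 2π√(a³/μ) = 2π × 7.862×10⁷ = 4.940×10⁸ s.
= 1.372×10⁵ hours.

T ≈ 137200 hours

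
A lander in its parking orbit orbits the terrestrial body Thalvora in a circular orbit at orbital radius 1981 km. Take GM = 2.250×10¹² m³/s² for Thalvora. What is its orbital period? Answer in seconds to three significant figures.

r = 1981 km = 1.981×10⁶ m.
Kepler's third law: T = 2π√(r³/μ) = 2π√((1.981×10⁶)³ / 2.250×10¹²).
r³/μ = 3.455×10⁶ s², so T = 2π × 1.859×10³ = 1.168×10⁴ s.

T ≈ 11700 seconds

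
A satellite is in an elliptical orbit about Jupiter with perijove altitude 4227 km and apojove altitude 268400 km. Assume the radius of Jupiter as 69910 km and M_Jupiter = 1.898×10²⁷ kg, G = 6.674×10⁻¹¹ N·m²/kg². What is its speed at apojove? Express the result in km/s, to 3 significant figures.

μ = GM = 6.674×10⁻¹¹ × 1.898×10²⁷ = 1.267×10¹⁷ m³/s².
r_p = 69910 + 4227 = 74137 km = 7.4137×10⁷ m.
r_a = 69910 + 268400 = 338310 km = 3.3831×10⁸ m.
Semi-major axis a = (r_p + r_a)/2 = 2.0622×10⁵ km = 2.062×10⁸ m.
Vis-viva: v² = μ(2/r − 1/a) = 1.267×10¹⁷ × (5.912×10⁻⁹ − 4.849×10⁻⁹) = 1.346×10⁸ m²/s².
v = 11600 m/s = 11.60 km/s.

v ≈ 11.6 km/s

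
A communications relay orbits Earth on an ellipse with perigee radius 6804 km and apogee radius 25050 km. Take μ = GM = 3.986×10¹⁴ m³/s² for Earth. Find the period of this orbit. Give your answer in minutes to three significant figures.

Semi-major axis a = (r_p + r_a)/2 = (6804.0 + 25050)/2 = 15927 km = 1.593×10⁷ m.
By Kepler's third law T = 2π√(a³/μ) = 2π × 3.184×10³ = 2.000×10⁴ s.
= 333.4 minutes.

T ≈ 333 minutes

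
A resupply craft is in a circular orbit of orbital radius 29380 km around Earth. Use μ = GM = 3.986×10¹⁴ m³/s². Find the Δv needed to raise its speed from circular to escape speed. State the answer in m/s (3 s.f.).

Δv ≈ 1530 m/s

r = 29380 km = 2.938×10⁷ m.
Circular speed v_c = √(μ/r) = 3683 m/s.
Escape speed v_esc = √(2μ/r) = √2 × v_c = 5209 m/s.
Δv = v_esc − v_c = 1526 m/s.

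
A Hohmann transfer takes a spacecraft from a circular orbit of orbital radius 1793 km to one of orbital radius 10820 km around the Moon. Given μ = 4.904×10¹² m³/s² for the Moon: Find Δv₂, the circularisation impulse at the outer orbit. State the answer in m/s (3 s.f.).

r₁ = 1793 km = 1.793×10⁶ m.
r₂ = 10820 km = 1.082×10⁷ m.
Transfer ellipse a_t = (r₁ + r₂)/2 = 6.306×10⁶ m.
At r₁: circular v_c1 = √(μ/r₁) = 1654 m/s; transfer-perilune v_p = √[μ(2/r₁ − 1/a_t)] = 2166 m/s.
At r₂: circular v_c2 = √(μ/r₂) = 673.2 m/s; transfer-apolune v_a = √[μ(2/r₂ − 1/a_t)] = 359.0 m/s.
Δv₂ = v_c2 − v_a = 314.3 m/s.

Δv ≈ 314 m/s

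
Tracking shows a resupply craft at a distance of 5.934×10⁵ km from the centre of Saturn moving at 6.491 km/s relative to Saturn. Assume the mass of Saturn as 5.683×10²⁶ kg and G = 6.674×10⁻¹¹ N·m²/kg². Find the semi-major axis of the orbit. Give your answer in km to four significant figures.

a ≈ 4.426×10⁵ km

μ = GM = 6.674×10⁻¹¹ × 5.683×10²⁶ = 3.793×10¹⁶ m³/s².
r = 5.934×10⁸ m.
Specific orbital energy ε = v²/2 − μ/r = (6491)²/2 − 3.793×10¹⁶/5.934×10⁸ = -4.285×10⁷ J/kg.
Since ε = −μ/(2a), a = −μ/(2ε) = 4.426×10⁸ m = 4.4257×10⁵ km.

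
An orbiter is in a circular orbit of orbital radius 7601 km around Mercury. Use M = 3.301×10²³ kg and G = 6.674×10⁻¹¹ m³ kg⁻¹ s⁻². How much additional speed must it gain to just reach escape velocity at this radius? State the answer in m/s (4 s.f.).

Δv ≈ 705.2 m/s

μ = GM = 6.674×10⁻¹¹ × 3.301×10²³ = 2.203×10¹³ m³/s².
r = 7601 km = 7.601×10⁶ m.
Circular speed v_c = √(μ/r) = 1702 m/s.
Escape speed v_esc = √(2μ/r) = √2 × v_c = 2408 m/s.
Δv = v_esc − v_c = 705.2 m/s.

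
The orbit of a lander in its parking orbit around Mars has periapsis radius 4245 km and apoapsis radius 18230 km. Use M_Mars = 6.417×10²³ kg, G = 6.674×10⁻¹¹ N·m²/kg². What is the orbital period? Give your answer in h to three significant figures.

T ≈ 10.0 h

μ = GM = 6.674×10⁻¹¹ × 6.417×10²³ = 4.283×10¹³ m³/s².
Semi-major axis a = (r_p + r_a)/2 = (4245.0 + 18230)/2 = 11238 km = 1.124×10⁷ m.
By Kepler's third law T = 2π√(a³/μ) = 2π × 5.756×10³ = 3.617×10⁴ s.
= 10.05 h.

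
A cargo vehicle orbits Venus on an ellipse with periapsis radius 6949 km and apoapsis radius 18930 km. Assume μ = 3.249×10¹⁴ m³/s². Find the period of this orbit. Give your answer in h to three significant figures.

Semi-major axis a = (r_p + r_a)/2 = (6949.0 + 18930)/2 = 12940 km = 1.294×10⁷ m.
By Kepler's third law T = 2π√(a³/μ) = 2π × 2.582×10³ = 1.622×10⁴ s.
= 4.507 h.

T ≈ 4.51 h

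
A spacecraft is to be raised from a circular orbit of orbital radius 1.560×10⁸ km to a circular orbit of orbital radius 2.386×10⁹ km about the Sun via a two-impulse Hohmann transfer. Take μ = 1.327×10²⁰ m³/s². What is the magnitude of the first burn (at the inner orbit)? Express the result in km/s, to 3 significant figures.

Δv ≈ 10.8 km/s

r₁ = 1.560×10⁸ km = 1.560×10¹¹ m.
r₂ = 2.386×10⁹ km = 2.386×10¹² m.
Transfer ellipse a_t = (r₁ + r₂)/2 = 1.271×10¹² m.
At r₁: circular v_c1 = √(μ/r₁) = 29170 m/s; transfer-perihelion v_p = √[μ(2/r₁ − 1/a_t)] = 39960 m/s.
Δv₁ = v_p − v_c1 = 10800 m/s.
= 10.80 km/s.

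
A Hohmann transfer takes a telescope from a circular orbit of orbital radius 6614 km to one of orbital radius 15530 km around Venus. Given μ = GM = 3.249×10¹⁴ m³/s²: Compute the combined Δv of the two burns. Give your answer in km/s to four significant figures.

Δv_total ≈ 2.331 km/s

r₁ = 6614 km = 6.614×10⁶ m.
r₂ = 15530 km = 1.553×10⁷ m.
Transfer ellipse a_t = (r₁ + r₂)/2 = 1.107×10⁷ m.
At r₁: circular v_c1 = √(μ/r₁) = 7009 m/s; transfer-periapsis v_p = √[μ(2/r₁ − 1/a_t)] = 8301 m/s.
Δv₁ = v_p − v_c1 = 1292 m/s.
At r₂: circular v_c2 = √(μ/r₂) = 4574 m/s; transfer-apoapsis v_a = √[μ(2/r₂ − 1/a_t)] = 3535 m/s.
Δv₂ = v_c2 − v_a = 1039 m/s.
Total Δv = Δv₁ + Δv₂ = 2331 m/s = 2.331 km/s.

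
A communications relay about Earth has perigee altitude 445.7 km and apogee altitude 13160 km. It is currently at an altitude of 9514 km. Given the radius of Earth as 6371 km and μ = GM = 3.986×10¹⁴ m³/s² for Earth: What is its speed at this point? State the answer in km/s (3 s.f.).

v ≈ 4.46 km/s

r_p = 6371 + 445.7 = 6816.7 km = 6.8167×10⁶ m.
r_a = 6371 + 13160 = 19531 km = 1.9531×10⁷ m.
r = 6371 + 9514 = 15885 km = 1.588×10⁷ m.
Semi-major axis a = (r_p + r_a)/2 = 13174 km = 1.317×10⁷ m.
Vis-viva: v² = μ(2/r − 1/a) = 3.986×10¹⁴ × (1.259×10⁻⁷ − 7.591×10⁻⁸) = 1.993×10⁷ m²/s².
v = 4464 m/s = 4.464 km/s.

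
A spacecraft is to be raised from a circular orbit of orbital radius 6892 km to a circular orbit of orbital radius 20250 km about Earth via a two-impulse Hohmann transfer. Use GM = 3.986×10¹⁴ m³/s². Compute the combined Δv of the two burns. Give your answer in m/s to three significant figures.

Δv_total ≈ 2960 m/s

r₁ = 6892 km = 6.892×10⁶ m.
r₂ = 20250 km = 2.025×10⁷ m.
Transfer ellipse a_t = (r₁ + r₂)/2 = 1.357×10⁷ m.
At r₁: circular v_c1 = √(μ/r₁) = 7605 m/s; transfer-perigee v_p = √[μ(2/r₁ − 1/a_t)] = 9290 m/s.
Δv₁ = v_p − v_c1 = 1685 m/s.
At r₂: circular v_c2 = √(μ/r₂) = 4437 m/s; transfer-apogee v_a = √[μ(2/r₂ − 1/a_t)] = 3162 m/s.
Δv₂ = v_c2 − v_a = 1275 m/s.
Total Δv = Δv₁ + Δv₂ = 2960 m/s.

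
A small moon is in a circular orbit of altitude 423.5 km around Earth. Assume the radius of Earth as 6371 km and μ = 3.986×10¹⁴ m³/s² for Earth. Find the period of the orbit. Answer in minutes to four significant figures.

T ≈ 92.90 minutes

r = 6371 + 423.5 = 6794.5 km = 6.7945×10⁶ m.
Kepler's third law: T = 2π√(r³/μ) = 2π√((6.794×10⁶)³ / 3.986×10¹⁴).
r³/μ = 7.869×10⁵ s², so T = 2π × 8.871×10² = 5.574×10³ s.
Converting: 5.574×10³ s ÷ 60.00 = 92.90 minutes.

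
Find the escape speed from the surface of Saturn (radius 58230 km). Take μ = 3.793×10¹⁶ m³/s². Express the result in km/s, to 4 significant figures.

v_esc ≈ 36.09 km/s

r = R = 5.823×10⁷ m.
Escape speed v_esc = √(2μ/r) = √(2 × 3.793×10¹⁶ / 5.823×10⁷) = √(1.303×10⁹) = 36090 m/s.
= 36.09 km/s.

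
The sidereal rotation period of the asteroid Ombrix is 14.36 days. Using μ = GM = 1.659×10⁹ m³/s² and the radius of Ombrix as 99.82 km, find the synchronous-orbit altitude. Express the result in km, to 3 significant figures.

T = 14.36 days = 1.241×10⁶ s.
A synchronous orbit has period T, so by Kepler's third law a = (μT²/4π²)^(1/3).
μT²/4π² = 1.659×10⁹ × (1.241×10⁶)² / 39.48 = 6.469×10¹⁹ m³.
a = 4.014×10⁶ m = 4014.3 km.
Altitude h = a − R = 4014.3 − 99.82 = 3914.5 km.

h_sync ≈ 3910 km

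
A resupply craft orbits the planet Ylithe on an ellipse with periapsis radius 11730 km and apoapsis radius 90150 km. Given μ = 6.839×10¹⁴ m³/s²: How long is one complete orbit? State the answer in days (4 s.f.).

Semi-major axis a = (r_p + r_a)/2 = (11730 + 90150)/2 = 50940 km = 5.094×10⁷ m.
By Kepler's third law T = 2π√(a³/μ) = 2π × 1.390×10⁴ = 8.735×10⁴ s.
= 1.011 days.

T ≈ 1.011 days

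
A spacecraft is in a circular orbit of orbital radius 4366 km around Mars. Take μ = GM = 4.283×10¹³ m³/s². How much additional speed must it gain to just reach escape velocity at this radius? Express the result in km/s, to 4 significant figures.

Δv ≈ 1.297 km/s

r = 4366 km = 4.366×10⁶ m.
Circular speed v_c = √(μ/r) = 3132 m/s.
Escape speed v_esc = √(2μ/r) = √2 × v_c = 4429 m/s.
Δv = v_esc − v_c = 1297 m/s = 1.297 km/s.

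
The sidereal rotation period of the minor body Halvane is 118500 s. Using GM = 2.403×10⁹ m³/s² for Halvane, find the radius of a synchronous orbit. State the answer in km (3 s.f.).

r_sync ≈ 949 km

A synchronous orbit has period T, so by Kepler's third law a = (μT²/4π²)^(1/3).
μT²/4π² = 2.403×10⁹ × (1.185×10⁵)² / 39.48 = 8.547×10¹⁷ m³.
a = 9.490×10⁵ m = 949.02 km.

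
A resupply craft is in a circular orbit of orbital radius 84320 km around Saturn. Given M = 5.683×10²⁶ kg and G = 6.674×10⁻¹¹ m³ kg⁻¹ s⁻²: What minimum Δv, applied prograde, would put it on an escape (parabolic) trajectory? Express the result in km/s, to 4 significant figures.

μ = GM = 6.674×10⁻¹¹ × 5.683×10²⁶ = 3.793×10¹⁶ m³/s².
r = 84320 km = 8.432×10⁷ m.
Circular speed v_c = √(μ/r) = 21210 m/s.
Escape speed v_esc = √(2μ/r) = √2 × v_c = 29990 m/s.
Δv = v_esc − v_c = 8785 m/s = 8.785 km/s.

Δv ≈ 8.785 km/s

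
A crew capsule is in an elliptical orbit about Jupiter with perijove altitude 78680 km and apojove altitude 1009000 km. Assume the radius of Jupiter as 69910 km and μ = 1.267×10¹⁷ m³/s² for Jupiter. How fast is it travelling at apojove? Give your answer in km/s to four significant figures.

r_p = 69910 + 78680 = 148590 km = 1.4859×10⁸ m.
r_a = 69910 + 1009000 = 1078900 km = 1.0789×10⁹ m.
Semi-major axis a = (r_p + r_a)/2 = 6.1375×10⁵ km = 6.138×10⁸ m.
Vis-viva: v² = μ(2/r − 1/a) = 1.267×10¹⁷ × (1.854×10⁻⁹ − 1.629×10⁻⁹) = 2.843×10⁷ m²/s².
v = 5332 m/s = 5.332 km/s.

v ≈ 5.332 km/s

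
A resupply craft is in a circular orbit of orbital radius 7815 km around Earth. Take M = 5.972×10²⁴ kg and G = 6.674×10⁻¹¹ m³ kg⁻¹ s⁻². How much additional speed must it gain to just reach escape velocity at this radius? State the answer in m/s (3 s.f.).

Δv ≈ 2960 m/s

μ = GM = 6.674×10⁻¹¹ × 5.972×10²⁴ = 3.986×10¹⁴ m³/s².
r = 7815 km = 7.815×10⁶ m.
Circular speed v_c = √(μ/r) = 7141 m/s.
Escape speed v_esc = √(2μ/r) = √2 × v_c = 10100 m/s.
Δv = v_esc − v_c = 2958 m/s.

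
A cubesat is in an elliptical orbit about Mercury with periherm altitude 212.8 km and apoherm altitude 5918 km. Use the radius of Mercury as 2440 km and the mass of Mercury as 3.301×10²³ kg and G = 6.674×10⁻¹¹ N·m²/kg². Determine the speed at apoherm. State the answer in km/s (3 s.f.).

v ≈ 1.13 km/s

μ = GM = 6.674×10⁻¹¹ × 3.301×10²³ = 2.203×10¹³ m³/s².
r_p = 2440 + 212.8 = 2652.8 km = 2.6528×10⁶ m.
r_a = 2440 + 5918 = 8358.0 km = 8.3580×10⁶ m.
Semi-major axis a = (r_p + r_a)/2 = 5505.4 km = 5.505×10⁶ m.
Vis-viva: v² = μ(2/r − 1/a) = 2.203×10¹³ × (2.393×10⁻⁷ − 1.816×10⁻⁷) = 1.270×10⁶ m²/s².
v = 1127 m/s = 1.127 km/s.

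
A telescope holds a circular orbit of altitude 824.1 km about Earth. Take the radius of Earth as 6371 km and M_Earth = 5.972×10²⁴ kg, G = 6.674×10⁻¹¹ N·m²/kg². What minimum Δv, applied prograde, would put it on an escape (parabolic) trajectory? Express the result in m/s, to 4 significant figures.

μ = GM = 6.674×10⁻¹¹ × 5.972×10²⁴ = 3.986×10¹⁴ m³/s².
r = 6371 + 824.1 = 7195.1 km = 7.1951×10⁶ m.
Circular speed v_c = √(μ/r) = 7443 m/s.
Escape speed v_esc = √(2μ/r) = √2 × v_c = 10530 m/s.
Δv = v_esc − v_c = 3083 m/s.

Δv ≈ 3083 m/s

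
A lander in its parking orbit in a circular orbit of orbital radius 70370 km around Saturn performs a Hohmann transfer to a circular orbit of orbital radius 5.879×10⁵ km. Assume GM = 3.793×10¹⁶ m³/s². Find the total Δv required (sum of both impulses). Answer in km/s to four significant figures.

Δv_total ≈ 12.13 km/s

r₁ = 70370 km = 7.037×10⁷ m.
r₂ = 5.879×10⁵ km = 5.879×10⁸ m.
Transfer ellipse a_t = (r₁ + r₂)/2 = 3.291×10⁸ m.
At r₁: circular v_c1 = √(μ/r₁) = 23220 m/s; transfer-perikrone v_p = √[μ(2/r₁ − 1/a_t)] = 31030 m/s.
Δv₁ = v_p − v_c1 = 7812 m/s.
At r₂: circular v_c2 = √(μ/r₂) = 8032 m/s; transfer-apokrone v_a = √[μ(2/r₂ − 1/a_t)] = 3714 m/s.
Δv₂ = v_c2 − v_a = 4318 m/s.
Total Δv = Δv₁ + Δv₂ = 12130 m/s = 12.13 km/s.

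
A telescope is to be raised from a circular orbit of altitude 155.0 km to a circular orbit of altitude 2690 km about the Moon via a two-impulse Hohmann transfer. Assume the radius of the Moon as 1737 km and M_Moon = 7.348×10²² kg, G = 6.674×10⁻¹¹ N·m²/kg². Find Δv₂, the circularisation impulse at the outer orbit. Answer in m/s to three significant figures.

Δv ≈ 238 m/s

μ = GM = 6.674×10⁻¹¹ × 7.348×10²² = 4.904×10¹² m³/s².
r₁ = 1737 + 155.0 = 1892.0 km = 1.8920×10⁶ m.
r₂ = 1737 + 2690 = 4427.0 km = 4.4270×10⁶ m.
Transfer ellipse a_t = (r₁ + r₂)/2 = 3.160×10⁶ m.
At r₁: circular v_c1 = √(μ/r₁) = 1610 m/s; transfer-perilune v_p = √[μ(2/r₁ − 1/a_t)] = 1906 m/s.
At r₂: circular v_c2 = √(μ/r₂) = 1053 m/s; transfer-apolune v_a = √[μ(2/r₂ − 1/a_t)] = 814.5 m/s.
Δv₂ = v_c2 − v_a = 238.0 m/s.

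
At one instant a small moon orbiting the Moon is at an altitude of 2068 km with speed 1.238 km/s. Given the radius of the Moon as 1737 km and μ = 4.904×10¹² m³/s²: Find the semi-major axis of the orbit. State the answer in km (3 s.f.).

r = 1737 + 2068 = 3805.0 km = 3.805×10⁶ m.
Specific orbital energy ε = v²/2 − μ/r = (1238)²/2 − 4.904×10¹²/3.805×10⁶ = -5.225×10⁵ J/kg.
Since ε = −μ/(2a), a = −μ/(2ε) = 4.693×10⁶ m = 4692.7 km.

a ≈ 4690 km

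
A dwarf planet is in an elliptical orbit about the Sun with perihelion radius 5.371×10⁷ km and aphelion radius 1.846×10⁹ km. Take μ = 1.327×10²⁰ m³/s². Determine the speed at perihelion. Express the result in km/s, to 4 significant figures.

v ≈ 69.29 km/s

Semi-major axis a = (r_p + r_a)/2 = 9.4986×10⁸ km = 9.499×10¹¹ m.
Vis-viva: v² = μ(2/r − 1/a) = 1.327×10²⁰ × (3.724×10⁻¹¹ − 1.053×10⁻¹²) = 4.802×10⁹ m²/s².
v = 69290 m/s = 69.29 km/s.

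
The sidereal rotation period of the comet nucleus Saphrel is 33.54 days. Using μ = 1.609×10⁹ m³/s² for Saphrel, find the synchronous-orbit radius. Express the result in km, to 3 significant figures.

r_sync ≈ 6990 km

T = 33.54 days = 2.898×10⁶ s.
A synchronous orbit has period T, so by Kepler's third law a = (μT²/4π²)^(1/3).
μT²/4π² = 1.609×10⁹ × (2.898×10⁶)² / 39.48 = 3.423×10²⁰ m³.
a = 6.995×10⁶ m = 6994.9 km.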